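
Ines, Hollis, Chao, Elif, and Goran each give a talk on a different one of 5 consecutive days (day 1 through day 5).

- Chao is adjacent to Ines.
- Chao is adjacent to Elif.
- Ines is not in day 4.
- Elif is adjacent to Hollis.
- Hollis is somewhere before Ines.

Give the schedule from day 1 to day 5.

Goran, Hollis, Elif, Chao, Ines

From clues 1–2: Chao is in {2,3,4}.
From clues 1–4: Elif is in {3,4}.
From clues 1–5: Goran → day 1, Hollis → day 2, Elif → day 3, Chao → day 4, Ines → day 5.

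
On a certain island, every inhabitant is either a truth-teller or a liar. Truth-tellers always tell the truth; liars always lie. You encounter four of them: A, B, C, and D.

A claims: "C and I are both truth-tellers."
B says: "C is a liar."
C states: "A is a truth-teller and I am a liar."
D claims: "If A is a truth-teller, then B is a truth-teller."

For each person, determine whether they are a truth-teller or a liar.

Consider A. Suppose A is a truth-teller.
Then whichever role C has, C's statement has the wrong truth value — contradiction.
So A is a liar.
With that fixed, C's statement is false, so C is a liar.
With that fixed, D's statement is true, so D is a truth-teller.
With that fixed, B's statement is true, so B is a truth-teller.

A: liar, B: truth-teller, C: liar, D: truth-teller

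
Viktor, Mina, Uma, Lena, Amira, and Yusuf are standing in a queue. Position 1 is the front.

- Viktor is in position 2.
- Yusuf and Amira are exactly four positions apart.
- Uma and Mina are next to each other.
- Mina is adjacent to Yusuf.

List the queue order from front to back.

Amira, Viktor, Uma, Mina, Yusuf, Lena

From clue 1: Viktor → position 2.
From clues 1–2: Amira is in {1,5}.
From clues 1–3: Lena → position 6.
From clues 1–4: Amira → position 1, Uma → position 3, Mina → position 4, Yusuf → position 5.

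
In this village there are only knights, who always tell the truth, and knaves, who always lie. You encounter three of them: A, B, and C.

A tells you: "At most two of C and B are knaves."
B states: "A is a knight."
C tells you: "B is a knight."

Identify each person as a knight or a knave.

A: knight, B: knight, C: knight

Regardless of anyone's role, A's statement is true, so A is a knight.
With that fixed, B's statement is true, so B is a knight.
With that fixed, C's statement is true, so C is a knight.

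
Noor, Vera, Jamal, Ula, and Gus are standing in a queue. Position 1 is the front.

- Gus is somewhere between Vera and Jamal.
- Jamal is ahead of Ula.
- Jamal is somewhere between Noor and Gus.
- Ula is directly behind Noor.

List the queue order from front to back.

From clue 1: Gus is in {2,3,4}.
From clues 1–3: Jamal is in {2,3}.
From clues 1–4: Vera → position 1, Gus → position 2, Jamal → position 3, Noor → position 4, Ula → position 5.

Vera, Gus, Jamal, Noor, Ula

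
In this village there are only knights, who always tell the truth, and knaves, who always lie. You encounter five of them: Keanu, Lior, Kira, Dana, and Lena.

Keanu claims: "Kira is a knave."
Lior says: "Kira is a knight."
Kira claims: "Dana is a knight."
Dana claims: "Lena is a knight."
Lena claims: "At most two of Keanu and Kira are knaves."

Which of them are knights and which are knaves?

Keanu: knave, Lior: knight, Kira: knight, Dana: knight, Lena: knight

Regardless of anyone's role, Lena's statement is true, so Lena is a knight.
With that fixed, Dana's statement is true, so Dana is a knight.
With that fixed, Kira's statement is true, so Kira is a knight.
With that fixed, Keanu's statement is false, so Keanu is a knave.
With that fixed, Lior's statement is true, so Lior is a knight.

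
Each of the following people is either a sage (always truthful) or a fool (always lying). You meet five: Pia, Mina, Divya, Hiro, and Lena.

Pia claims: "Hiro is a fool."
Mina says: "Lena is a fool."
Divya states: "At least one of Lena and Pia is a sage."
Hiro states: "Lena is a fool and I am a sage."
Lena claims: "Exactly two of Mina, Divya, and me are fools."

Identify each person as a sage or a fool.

Consider Pia. Suppose Pia is a fool.
Then no assignment of the remaining roles makes every statement match its speaker's type — contradiction.
So Pia is a sage.
With that fixed, Divya's statement is true, so Divya is a sage.
Consider Mina. Suppose Mina is a fool.
Then whichever role Lena has, Lena's statement has the wrong truth value — contradiction.
So Mina is a sage.
With that fixed, Lena's statement is false, so Lena is a fool.
Consider Hiro. Suppose Hiro is a sage.
Then Pia's statement comes out false, contradicting Pia being a sage.
So Hiro is a fool.

Pia: sage, Mina: sage, Divya: sage, Hiro: fool, Lena: fool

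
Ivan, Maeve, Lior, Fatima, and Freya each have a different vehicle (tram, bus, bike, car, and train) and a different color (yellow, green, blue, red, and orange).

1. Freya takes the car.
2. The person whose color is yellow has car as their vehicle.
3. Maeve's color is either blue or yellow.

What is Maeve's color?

blue

With clues 1–2, yellow is impossible for Maeve's color.
With clues 1–3, green, orange, and red are impossible for Maeve's color.
That leaves blue.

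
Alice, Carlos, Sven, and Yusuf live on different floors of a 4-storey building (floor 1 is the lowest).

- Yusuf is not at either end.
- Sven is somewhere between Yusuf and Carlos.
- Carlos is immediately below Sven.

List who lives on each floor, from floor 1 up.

Carlos, Sven, Yusuf, Alice

From clue 1: Yusuf is in {2,3}.
From clues 1–2: Alice is in {1,4}.
From clues 1–3: Carlos → floor 1, Sven → floor 2, Yusuf → floor 3, Alice → floor 4.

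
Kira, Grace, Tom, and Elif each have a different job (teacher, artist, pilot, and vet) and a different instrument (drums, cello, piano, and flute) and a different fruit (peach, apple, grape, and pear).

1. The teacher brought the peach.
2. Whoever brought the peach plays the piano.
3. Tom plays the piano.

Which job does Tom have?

teacher

With clues 1–3, artist, pilot, and vet are impossible for Tom's job.
That leaves teacher.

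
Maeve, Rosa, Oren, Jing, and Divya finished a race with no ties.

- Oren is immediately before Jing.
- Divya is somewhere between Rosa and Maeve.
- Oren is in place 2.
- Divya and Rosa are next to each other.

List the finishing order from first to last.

From clue 1: Oren is in {1,2,3,4}.
From clues 1–2: Divya is in {2,4}.
From clues 1–3: Oren → place 2, Jing → place 3, Divya → place 4.
From clues 1–4: Maeve → place 1, Rosa → place 5.

Maeve, Oren, Jing, Divya, Rosa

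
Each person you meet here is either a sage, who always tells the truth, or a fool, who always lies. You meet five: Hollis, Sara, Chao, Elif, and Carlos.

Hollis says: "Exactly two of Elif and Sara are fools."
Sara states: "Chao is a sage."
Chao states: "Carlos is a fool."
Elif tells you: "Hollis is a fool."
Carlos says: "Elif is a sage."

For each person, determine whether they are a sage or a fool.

Hollis: fool, Sara: fool, Chao: fool, Elif: sage, Carlos: sage

Consider Hollis. Suppose Hollis is a sage.
Then no assignment of the remaining roles makes every statement match its speaker's type — contradiction.
So Hollis is a fool.
With that fixed, Elif's statement is true, so Elif is a sage.
With that fixed, Carlos's statement is true, so Carlos is a sage.
With that fixed, Chao's statement is false, so Chao is a fool.
With that fixed, Sara's statement is false, so Sara is a fool.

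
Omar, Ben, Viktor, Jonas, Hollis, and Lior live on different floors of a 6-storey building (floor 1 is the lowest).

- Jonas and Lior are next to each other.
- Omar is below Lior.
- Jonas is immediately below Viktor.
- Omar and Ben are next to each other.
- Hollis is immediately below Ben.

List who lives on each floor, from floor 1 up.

Hollis, Ben, Omar, Lior, Jonas, Viktor

From clues 1–2: Omar is in {1,2,3,4}.
From clues 1–3: Omar is in {1,2,3}.
From clues 1–4: Viktor is in {5,6}.
From clues 1–5: Hollis → floor 1, Ben → floor 2, Omar → floor 3, Lior → floor 4, Jonas → floor 5, Viktor → floor 6.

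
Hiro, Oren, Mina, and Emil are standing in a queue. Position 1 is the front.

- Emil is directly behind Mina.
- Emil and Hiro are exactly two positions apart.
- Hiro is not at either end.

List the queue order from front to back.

Oren, Hiro, Mina, Emil

From clue 1: Mina is in {1,2,3}.
From clues 1–2: Hiro is in {1,2,4}.
From clues 1–3: Oren → position 1, Hiro → position 2, Mina → position 3, Emil → position 4.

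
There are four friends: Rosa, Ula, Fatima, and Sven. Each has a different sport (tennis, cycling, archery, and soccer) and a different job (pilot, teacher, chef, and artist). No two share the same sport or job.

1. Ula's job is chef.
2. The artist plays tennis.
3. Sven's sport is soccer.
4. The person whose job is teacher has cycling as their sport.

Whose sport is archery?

Ula

With clues 1–3, Sven is impossible for the one with sport archery.
With clues 1–4, Fatima and Rosa are impossible for the one with sport archery.
That leaves Ula.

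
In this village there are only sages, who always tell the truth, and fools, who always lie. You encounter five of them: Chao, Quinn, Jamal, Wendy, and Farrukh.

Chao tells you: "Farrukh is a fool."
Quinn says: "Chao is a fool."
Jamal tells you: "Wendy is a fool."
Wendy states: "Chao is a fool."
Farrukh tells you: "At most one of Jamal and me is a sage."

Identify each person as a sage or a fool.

Chao: fool, Quinn: sage, Jamal: fool, Wendy: sage, Farrukh: sage

Consider Chao. Suppose Chao is a sage.
Then no assignment of the remaining roles makes every statement match its speaker's type — contradiction.
So Chao is a fool.
With that fixed, Quinn's statement is true, so Quinn is a sage.
With that fixed, Wendy's statement is true, so Wendy is a sage.
With that fixed, Jamal's statement is false, so Jamal is a fool.
With that fixed, Farrukh's statement is true, so Farrukh is a sage.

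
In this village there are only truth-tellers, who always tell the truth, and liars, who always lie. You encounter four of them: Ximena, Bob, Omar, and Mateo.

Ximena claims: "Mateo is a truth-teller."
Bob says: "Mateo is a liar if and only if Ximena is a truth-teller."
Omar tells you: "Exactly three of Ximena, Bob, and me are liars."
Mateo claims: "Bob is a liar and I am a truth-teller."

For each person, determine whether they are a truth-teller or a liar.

Consider Ximena. Suppose Ximena is a liar.
Then no assignment of the remaining roles makes every statement match its speaker's type — contradiction.
So Ximena is a truth-teller.
With that fixed, Omar's statement is false, so Omar is a liar.
Consider Bob. Suppose Bob is a truth-teller.
Then no assignment of the remaining roles makes every statement match its speaker's type — contradiction.
So Bob is a liar.
Consider Mateo. Suppose Mateo is a liar.
Then Ximena's statement comes out false, contradicting Ximena being a truth-teller.
So Mateo is a truth-teller.

Ximena: truth-teller, Bob: liar, Omar: liar, Mateo: truth-teller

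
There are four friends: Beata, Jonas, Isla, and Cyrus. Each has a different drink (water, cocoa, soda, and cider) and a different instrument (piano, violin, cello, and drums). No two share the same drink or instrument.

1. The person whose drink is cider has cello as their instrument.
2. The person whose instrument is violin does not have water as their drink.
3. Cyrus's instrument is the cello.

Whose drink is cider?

With clues 1–3, Beata, Isla, and Jonas are impossible for the one with drink cider.
That leaves Cyrus.

Cyrus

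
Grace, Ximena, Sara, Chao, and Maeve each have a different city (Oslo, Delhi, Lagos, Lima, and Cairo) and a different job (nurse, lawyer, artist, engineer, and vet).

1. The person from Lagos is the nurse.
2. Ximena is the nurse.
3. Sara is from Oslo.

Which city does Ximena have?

Lagos

With clues 1–2, Cairo, Delhi, Lima, and Oslo are impossible for Ximena's city.
That leaves Lagos.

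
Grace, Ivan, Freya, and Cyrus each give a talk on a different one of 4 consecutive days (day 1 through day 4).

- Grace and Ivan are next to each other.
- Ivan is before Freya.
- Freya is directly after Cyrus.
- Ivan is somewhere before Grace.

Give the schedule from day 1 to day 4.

From clues 1–2: Freya is in {3,4}.
From clues 1–3: Cyrus → day 3, Freya → day 4.
From clues 1–4: Ivan → day 1, Grace → day 2.

Ivan, Grace, Cyrus, Freya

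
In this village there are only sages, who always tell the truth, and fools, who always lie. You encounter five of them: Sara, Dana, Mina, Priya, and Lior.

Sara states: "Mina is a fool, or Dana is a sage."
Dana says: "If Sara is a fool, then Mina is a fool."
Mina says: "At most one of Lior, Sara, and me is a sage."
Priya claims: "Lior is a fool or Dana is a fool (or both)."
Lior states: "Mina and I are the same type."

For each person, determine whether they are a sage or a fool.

Consider Sara. Suppose Sara is a sage.
Then no assignment of the remaining roles makes every statement match its speaker's type — contradiction.
So Sara is a fool.
Consider Dana. Suppose Dana is a sage.
Then Sara's statement comes out true, contradicting Sara being a fool.
So Dana is a fool.
With that fixed, Priya's statement is true, so Priya is a sage.
Consider Mina. Suppose Mina is a fool.
Then Sara's statement comes out true, contradicting Sara being a fool.
So Mina is a sage.
Consider Lior. Suppose Lior is a sage.
Then Mina's statement comes out false, contradicting Mina being a sage.
So Lior is a fool.

Sara: fool, Dana: fool, Mina: sage, Priya: sage, Lior: fool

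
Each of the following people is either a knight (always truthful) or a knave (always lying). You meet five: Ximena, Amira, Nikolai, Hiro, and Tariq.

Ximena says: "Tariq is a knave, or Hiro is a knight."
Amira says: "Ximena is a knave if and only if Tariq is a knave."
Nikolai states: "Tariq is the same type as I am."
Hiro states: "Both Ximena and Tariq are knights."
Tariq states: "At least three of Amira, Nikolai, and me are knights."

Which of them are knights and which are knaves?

Consider Ximena. Suppose Ximena is a knave.
Then no assignment of the remaining roles makes every statement match its speaker's type — contradiction.
So Ximena is a knight.
Consider Amira. Suppose Amira is a knave.
Then no assignment of the remaining roles makes every statement match its speaker's type — contradiction.
So Amira is a knight.
Consider Nikolai. Suppose Nikolai is a knave.
Then no assignment of the remaining roles makes every statement match its speaker's type — contradiction.
So Nikolai is a knight.
Consider Hiro. Suppose Hiro is a knave.
Then no assignment of the remaining roles makes every statement match its speaker's type — contradiction.
So Hiro is a knight.
Consider Tariq. Suppose Tariq is a knave.
Then Amira's statement comes out false, contradicting Amira being a knight.
So Tariq is a knight.

Ximena: knight, Amira: knight, Nikolai: knight, Hiro: knight, Tariq: knight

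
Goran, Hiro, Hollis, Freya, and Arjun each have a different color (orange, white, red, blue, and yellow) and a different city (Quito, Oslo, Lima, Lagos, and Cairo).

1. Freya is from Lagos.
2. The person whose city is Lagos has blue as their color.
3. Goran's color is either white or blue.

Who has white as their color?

Goran

With clues 1–2, Freya is impossible for the one with color white.
With clues 1–3, Arjun, Hiro, and Hollis are impossible for the one with color white.
That leaves Goran.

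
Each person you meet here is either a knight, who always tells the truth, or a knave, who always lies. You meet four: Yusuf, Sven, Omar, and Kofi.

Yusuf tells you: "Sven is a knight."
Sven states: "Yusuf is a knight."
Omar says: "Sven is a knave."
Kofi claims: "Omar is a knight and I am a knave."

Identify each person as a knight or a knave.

Consider Yusuf. Suppose Yusuf is a knave.
Then no assignment of the remaining roles makes every statement match its speaker's type — contradiction.
So Yusuf is a knight.
With that fixed, Sven's statement is true, so Sven is a knight.
With that fixed, Omar's statement is false, so Omar is a knave.
With that fixed, Kofi's statement is false, so Kofi is a knave.

Yusuf: knight, Sven: knight, Omar: knave, Kofi: knave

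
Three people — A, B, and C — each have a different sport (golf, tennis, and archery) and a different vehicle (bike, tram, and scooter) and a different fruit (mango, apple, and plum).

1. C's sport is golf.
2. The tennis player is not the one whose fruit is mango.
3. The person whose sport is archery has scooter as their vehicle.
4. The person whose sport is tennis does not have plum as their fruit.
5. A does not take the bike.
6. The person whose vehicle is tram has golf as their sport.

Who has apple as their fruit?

With clues 1–4, C is impossible for the one with fruit apple.
With clues 1–6, A is impossible for the one with fruit apple.
That leaves B.

B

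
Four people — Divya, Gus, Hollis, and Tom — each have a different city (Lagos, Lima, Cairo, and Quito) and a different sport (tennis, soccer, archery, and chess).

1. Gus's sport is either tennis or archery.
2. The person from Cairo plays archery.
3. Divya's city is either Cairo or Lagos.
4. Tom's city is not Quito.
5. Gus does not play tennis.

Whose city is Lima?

Tom

With clues 1–3, Divya is impossible for the one with city Lima.
With clues 1–5, Gus and Hollis are impossible for the one with city Lima.
That leaves Tom.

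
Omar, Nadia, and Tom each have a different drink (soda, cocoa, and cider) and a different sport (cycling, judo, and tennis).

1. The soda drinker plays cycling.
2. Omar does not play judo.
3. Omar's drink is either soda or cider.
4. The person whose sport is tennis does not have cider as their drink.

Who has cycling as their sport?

Omar

With clues 1–4, Nadia and Tom are impossible for the one with sport cycling.
That leaves Omar.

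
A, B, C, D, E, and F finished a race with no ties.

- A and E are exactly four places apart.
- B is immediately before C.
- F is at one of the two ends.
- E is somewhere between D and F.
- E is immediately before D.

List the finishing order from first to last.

F, E, D, B, C, A

From clue 1: A is in {1,2,5,6}.
From clues 1–2: B is in {2,3,4}.
From clues 1–3: F is in {1,6}.
From clues 1–4: A is in {1,6}.
From clues 1–5: F → place 1, E → place 2, D → place 3, B → place 4, C → place 5, A → place 6.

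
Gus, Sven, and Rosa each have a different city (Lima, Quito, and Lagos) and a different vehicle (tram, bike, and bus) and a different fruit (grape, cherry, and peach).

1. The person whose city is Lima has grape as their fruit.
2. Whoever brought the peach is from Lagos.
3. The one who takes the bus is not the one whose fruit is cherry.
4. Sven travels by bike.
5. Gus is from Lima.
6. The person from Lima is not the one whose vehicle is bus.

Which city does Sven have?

Quito

With clues 1–5, Lima is impossible for Sven's city.
With clues 1–6, Lagos is impossible for Sven's city.
That leaves Quito.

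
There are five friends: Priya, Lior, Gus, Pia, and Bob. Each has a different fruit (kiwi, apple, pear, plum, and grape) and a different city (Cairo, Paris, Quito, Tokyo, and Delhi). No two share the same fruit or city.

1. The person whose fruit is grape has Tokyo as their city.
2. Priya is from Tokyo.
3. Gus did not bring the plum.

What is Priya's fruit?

grape

With clues 1–2, apple, kiwi, pear, and plum are impossible for Priya's fruit.
That leaves grape.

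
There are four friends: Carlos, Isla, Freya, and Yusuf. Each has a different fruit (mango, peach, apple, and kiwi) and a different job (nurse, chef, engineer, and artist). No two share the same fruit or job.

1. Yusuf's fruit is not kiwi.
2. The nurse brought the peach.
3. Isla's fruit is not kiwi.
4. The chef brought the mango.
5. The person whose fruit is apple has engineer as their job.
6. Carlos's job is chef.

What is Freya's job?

artist

With clues 1–6, chef, engineer, and nurse are impossible for Freya's job.
That leaves artist.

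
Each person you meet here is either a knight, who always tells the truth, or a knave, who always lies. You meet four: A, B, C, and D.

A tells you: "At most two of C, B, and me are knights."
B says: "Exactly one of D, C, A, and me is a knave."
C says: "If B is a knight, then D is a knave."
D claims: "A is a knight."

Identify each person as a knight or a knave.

Consider A. Suppose A is a knave.
Then A's own statement would have to be false, but it can't be — contradiction.
So A is a knight.
With that fixed, D's statement is true, so D is a knight.
Consider B. Suppose B is a knave.
Then no assignment of the remaining roles makes every statement match its speaker's type — contradiction.
So B is a knight.
With that fixed, C's statement is false, so C is a knave.

A: knight, B: knight, C: knave, D: knight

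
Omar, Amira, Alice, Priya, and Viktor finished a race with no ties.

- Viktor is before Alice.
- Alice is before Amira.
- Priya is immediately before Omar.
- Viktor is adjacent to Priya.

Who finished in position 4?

Alice

With clues 1–2, Viktor is ruled out for place 4.
With clues 1–3, Amira is ruled out for place 4.
With clues 1–4, Omar and Priya are ruled out for place 4.
So place 4 is Alice.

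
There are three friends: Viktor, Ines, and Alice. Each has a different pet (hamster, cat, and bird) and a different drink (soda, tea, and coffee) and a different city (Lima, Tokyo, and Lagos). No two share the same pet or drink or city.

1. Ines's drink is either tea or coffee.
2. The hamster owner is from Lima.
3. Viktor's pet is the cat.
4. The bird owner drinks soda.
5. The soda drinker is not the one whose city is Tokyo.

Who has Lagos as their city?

Alice

With clues 1–4, Ines is impossible for the one with city Lagos.
With clues 1–5, Viktor is impossible for the one with city Lagos.
That leaves Alice.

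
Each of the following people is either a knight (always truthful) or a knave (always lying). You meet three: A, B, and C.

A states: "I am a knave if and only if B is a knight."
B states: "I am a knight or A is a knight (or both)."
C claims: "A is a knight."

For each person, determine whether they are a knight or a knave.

Consider A. Suppose A is a knight.
Then no assignment of the remaining roles makes every statement match its speaker's type — contradiction.
So A is a knave.
With that fixed, C's statement is false, so C is a knave.
Consider B. Suppose B is a knight.
Then A's statement comes out true, contradicting A being a knave.
So B is a knave.

A: knave, B: knave, C: knave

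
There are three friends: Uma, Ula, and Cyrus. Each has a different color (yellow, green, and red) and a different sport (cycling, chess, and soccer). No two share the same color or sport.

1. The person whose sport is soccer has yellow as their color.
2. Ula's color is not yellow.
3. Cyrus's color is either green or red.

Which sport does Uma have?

With clues 1–3, chess and cycling are impossible for Uma's sport.
That leaves soccer.

soccer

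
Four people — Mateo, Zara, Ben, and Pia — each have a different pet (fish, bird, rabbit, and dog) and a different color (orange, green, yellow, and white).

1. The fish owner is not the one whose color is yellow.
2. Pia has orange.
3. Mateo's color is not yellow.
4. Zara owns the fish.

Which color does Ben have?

With clues 1–2, orange is impossible for Ben's color.
With clues 1–4, green and white are impossible for Ben's color.
That leaves yellow.

yellow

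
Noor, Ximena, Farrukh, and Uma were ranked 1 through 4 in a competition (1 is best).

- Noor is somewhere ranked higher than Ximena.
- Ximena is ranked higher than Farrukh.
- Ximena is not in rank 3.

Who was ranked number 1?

With clue 1, Ximena is ruled out for rank 1.
With clues 1–2, Farrukh is ruled out for rank 1.
With clues 1–3, Uma is ruled out for rank 1.
So rank 1 is Noor.

Noor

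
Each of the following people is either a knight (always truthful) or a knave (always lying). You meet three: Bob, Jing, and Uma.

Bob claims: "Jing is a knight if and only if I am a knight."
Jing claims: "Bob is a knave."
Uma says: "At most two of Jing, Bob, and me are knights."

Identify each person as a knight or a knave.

Bob: knave, Jing: knight, Uma: knight

Consider Bob. Suppose Bob is a knight.
Then no assignment of the remaining roles makes every statement match its speaker's type — contradiction.
So Bob is a knave.
With that fixed, Jing's statement is true, so Jing is a knight.
With that fixed, Uma's statement is true, so Uma is a knight.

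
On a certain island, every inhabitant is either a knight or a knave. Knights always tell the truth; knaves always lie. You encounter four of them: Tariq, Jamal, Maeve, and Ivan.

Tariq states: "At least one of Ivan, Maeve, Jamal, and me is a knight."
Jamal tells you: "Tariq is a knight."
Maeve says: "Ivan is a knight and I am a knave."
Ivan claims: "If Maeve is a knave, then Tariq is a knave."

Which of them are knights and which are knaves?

Tariq: knight, Jamal: knight, Maeve: knave, Ivan: knave

Consider Tariq. Suppose Tariq is a knave.
Then no assignment of the remaining roles makes every statement match its speaker's type — contradiction.
So Tariq is a knight.
With that fixed, Jamal's statement is true, so Jamal is a knight.
Consider Maeve. Suppose Maeve is a knight.
Then Maeve's own statement would have to be true, but it can't be — contradiction.
So Maeve is a knave.
With that fixed, Ivan's statement is false, so Ivan is a knave.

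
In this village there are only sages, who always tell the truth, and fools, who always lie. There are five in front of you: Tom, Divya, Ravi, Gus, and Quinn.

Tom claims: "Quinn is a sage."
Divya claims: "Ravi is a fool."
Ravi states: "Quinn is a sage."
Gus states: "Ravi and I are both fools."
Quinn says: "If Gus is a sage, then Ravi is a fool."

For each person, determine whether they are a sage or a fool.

Consider Tom. Suppose Tom is a fool.
Then no assignment of the remaining roles makes every statement match its speaker's type — contradiction.
So Tom is a sage.
Consider Divya. Suppose Divya is a sage.
Then no assignment of the remaining roles makes every statement match its speaker's type — contradiction.
So Divya is a fool.
Consider Ravi. Suppose Ravi is a fool.
Then Divya's statement comes out true, contradicting Divya being a fool.
So Ravi is a sage.
With that fixed, Gus's statement is false, so Gus is a fool.
With that fixed, Quinn's statement is true, so Quinn is a sage.

Tom: sage, Divya: fool, Ravi: sage, Gus: fool, Quinn: sage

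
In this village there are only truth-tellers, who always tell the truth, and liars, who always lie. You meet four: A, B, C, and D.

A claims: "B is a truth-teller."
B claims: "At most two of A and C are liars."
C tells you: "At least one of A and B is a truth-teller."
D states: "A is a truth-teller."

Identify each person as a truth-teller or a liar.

A: truth-teller, B: truth-teller, C: truth-teller, D: truth-teller

Regardless of anyone's role, B's statement is true, so B is a truth-teller.
With that fixed, C's statement is true, so C is a truth-teller.
With that fixed, A's statement is true, so A is a truth-teller.
With that fixed, D's statement is true, so D is a truth-teller.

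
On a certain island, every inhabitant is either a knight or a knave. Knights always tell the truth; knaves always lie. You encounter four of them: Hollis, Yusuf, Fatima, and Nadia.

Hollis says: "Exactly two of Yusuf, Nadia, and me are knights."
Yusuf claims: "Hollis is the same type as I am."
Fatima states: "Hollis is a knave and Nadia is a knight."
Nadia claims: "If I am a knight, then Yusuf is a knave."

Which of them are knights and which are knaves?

Consider Hollis. Suppose Hollis is a knave.
Then whichever role Yusuf has, Yusuf's statement has the wrong truth value — contradiction.
So Hollis is a knight.
With that fixed, Fatima's statement is false, so Fatima is a knave.
Consider Yusuf. Suppose Yusuf is a knight.
Then whichever role Nadia has, Nadia's statement has the wrong truth value — contradiction.
So Yusuf is a knave.
With that fixed, Nadia's statement is true, so Nadia is a knight.

Hollis: knight, Yusuf: knave, Fatima: knave, Nadia: knight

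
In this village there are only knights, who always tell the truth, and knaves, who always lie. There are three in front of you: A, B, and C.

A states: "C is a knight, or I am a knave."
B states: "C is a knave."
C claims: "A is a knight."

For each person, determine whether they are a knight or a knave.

A: knight, B: knave, C: knight

Consider A. Suppose A is a knave.
Then A's own statement would have to be false, but it can't be — contradiction.
So A is a knight.
With that fixed, C's statement is true, so C is a knight.
With that fixed, B's statement is false, so B is a knave.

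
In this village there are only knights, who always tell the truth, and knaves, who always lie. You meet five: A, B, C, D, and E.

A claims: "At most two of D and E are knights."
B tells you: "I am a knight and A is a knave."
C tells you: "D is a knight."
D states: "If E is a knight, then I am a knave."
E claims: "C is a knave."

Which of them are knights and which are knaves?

Regardless of anyone's role, A's statement is true, so A is a knight.
With that fixed, B's statement is false, so B is a knave.
Consider C. Suppose C is a knave.
Then no assignment of the remaining roles makes every statement match its speaker's type — contradiction.
So C is a knight.
With that fixed, E's statement is false, so E is a knave.
With that fixed, D's statement is true, so D is a knight.

A: knight, B: knave, C: knight, D: knight, E: knave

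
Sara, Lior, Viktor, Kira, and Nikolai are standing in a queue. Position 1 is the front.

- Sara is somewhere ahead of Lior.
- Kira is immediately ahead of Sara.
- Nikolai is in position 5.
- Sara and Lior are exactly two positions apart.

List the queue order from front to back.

Kira, Sara, Viktor, Lior, Nikolai

From clue 1: Sara is in {1,2,3,4}.
From clues 1–2: Sara is in {2,3,4}.
From clues 1–3: Nikolai → position 5.
From clues 1–4: Kira → position 1, Sara → position 2, Viktor → position 3, Lior → position 4.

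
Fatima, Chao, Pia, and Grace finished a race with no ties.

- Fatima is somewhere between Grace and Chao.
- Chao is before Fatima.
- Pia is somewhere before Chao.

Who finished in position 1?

With clue 1, Fatima is ruled out for place 1.
With clues 1–2, Grace is ruled out for place 1.
With clues 1–3, Chao is ruled out for place 1.
So place 1 is Pia.

Pia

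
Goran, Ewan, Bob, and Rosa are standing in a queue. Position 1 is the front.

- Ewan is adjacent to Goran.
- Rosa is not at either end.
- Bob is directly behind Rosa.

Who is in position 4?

Bob

With clues 1–2, Rosa is ruled out for position 4.
With clues 1–3, Ewan and Goran are ruled out for position 4.
So position 4 is Bob.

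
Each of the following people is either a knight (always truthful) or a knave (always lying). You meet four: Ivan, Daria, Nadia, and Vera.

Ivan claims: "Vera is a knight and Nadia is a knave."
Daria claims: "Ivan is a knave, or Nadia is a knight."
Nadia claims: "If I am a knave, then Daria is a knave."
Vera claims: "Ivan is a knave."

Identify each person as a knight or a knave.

Consider Ivan. Suppose Ivan is a knight.
Then no assignment of the remaining roles makes every statement match its speaker's type — contradiction.
So Ivan is a knave.
With that fixed, Daria's statement is true, so Daria is a knight.
With that fixed, Vera's statement is true, so Vera is a knight.
Consider Nadia. Suppose Nadia is a knave.
Then Ivan's statement comes out true, contradicting Ivan being a knave.
So Nadia is a knight.

Ivan: knave, Daria: knight, Nadia: knight, Vera: knight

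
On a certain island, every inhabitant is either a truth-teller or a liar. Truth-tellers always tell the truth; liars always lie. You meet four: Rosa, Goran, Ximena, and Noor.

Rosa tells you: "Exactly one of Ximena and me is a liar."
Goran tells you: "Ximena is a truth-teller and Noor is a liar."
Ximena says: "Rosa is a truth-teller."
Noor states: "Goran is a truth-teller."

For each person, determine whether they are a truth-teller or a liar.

Rosa: liar, Goran: liar, Ximena: liar, Noor: liar

Consider Rosa. Suppose Rosa is a truth-teller.
Then no assignment of the remaining roles makes every statement match its speaker's type — contradiction.
So Rosa is a liar.
With that fixed, Ximena's statement is false, so Ximena is a liar.
With that fixed, Goran's statement is false, so Goran is a liar.
With that fixed, Noor's statement is false, so Noor is a liar.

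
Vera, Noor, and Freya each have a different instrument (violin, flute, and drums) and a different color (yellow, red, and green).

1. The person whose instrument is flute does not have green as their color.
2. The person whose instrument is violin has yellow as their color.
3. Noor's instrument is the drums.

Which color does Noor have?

With clues 1–3, red and yellow are impossible for Noor's color.
That leaves green.

green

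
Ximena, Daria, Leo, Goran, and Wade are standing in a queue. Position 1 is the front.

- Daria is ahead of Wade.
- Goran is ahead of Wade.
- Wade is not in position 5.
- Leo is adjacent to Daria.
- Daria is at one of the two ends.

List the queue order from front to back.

Daria, Leo, Goran, Wade, Ximena

From clue 1: Daria is in {1,2,3,4}.
From clues 1–2: Wade is in {3,4,5}.
From clues 1–3: Wade is in {3,4}.
From clues 1–4: Wade → position 4, Ximena → position 5.
From clues 1–5: Daria → position 1, Leo → position 2, Goran → position 3.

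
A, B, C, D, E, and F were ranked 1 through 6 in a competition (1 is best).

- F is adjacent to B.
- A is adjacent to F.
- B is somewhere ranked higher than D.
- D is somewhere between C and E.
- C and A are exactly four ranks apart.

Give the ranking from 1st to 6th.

E, A, F, B, D, C

From clues 1–2: F is in {2,3,4,5}.
From clues 1–3: D is in {4,5,6}.
From clues 1–4: D → rank 5.
From clues 1–5: E → rank 1, A → rank 2, F → rank 3, B → rank 4, C → rank 6.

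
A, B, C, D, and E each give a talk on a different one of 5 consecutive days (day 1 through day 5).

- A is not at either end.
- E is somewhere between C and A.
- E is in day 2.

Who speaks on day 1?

C

With clue 1, A is ruled out for day 1.
With clues 1–2, E is ruled out for day 1.
With clues 1–3, B and D are ruled out for day 1.
So day 1 is C.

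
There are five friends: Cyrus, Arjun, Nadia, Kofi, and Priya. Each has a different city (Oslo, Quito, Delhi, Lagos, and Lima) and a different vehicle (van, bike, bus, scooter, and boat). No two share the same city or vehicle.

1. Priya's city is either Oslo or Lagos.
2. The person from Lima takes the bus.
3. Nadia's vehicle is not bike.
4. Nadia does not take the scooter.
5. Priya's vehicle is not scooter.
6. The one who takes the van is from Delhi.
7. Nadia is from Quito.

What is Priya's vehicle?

bike

With clues 1–2, bus is impossible for Priya's vehicle.
With clues 1–5, scooter is impossible for Priya's vehicle.
With clues 1–6, van is impossible for Priya's vehicle.
With clues 1–7, boat is impossible for Priya's vehicle.
That leaves bike.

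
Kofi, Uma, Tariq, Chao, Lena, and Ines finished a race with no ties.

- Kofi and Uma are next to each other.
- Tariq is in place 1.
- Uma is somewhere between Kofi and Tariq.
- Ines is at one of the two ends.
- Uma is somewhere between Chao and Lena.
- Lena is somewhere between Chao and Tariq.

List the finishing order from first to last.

Tariq, Lena, Uma, Kofi, Chao, Ines

From clues 1–2: Tariq → place 1.
From clues 1–3: Kofi is in {3,4,5,6}.
From clues 1–4: Ines → place 6.
From clues 1–5: Uma → place 3, Kofi → place 4.
From clues 1–6: Lena → place 2, Chao → place 5.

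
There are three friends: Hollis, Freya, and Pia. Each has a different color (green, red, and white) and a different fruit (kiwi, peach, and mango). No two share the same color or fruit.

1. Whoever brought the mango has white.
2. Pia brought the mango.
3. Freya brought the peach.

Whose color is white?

With clues 1–2, Freya and Hollis are impossible for the one with color white.
That leaves Pia.

Pia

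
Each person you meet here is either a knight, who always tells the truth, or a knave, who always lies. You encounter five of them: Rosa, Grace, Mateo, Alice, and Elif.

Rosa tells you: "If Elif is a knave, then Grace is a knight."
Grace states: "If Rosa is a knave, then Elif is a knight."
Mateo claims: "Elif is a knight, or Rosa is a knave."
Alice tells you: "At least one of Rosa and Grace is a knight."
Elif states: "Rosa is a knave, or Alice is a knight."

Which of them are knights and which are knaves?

Consider Rosa. Suppose Rosa is a knave.
Then no assignment of the remaining roles makes every statement match its speaker's type — contradiction.
So Rosa is a knight.
With that fixed, Grace's statement is true, so Grace is a knight.
With that fixed, Alice's statement is true, so Alice is a knight.
With that fixed, Elif's statement is true, so Elif is a knight.
With that fixed, Mateo's statement is true, so Mateo is a knight.

Rosa: knight, Grace: knight, Mateo: knight, Alice: knight, Elif: knight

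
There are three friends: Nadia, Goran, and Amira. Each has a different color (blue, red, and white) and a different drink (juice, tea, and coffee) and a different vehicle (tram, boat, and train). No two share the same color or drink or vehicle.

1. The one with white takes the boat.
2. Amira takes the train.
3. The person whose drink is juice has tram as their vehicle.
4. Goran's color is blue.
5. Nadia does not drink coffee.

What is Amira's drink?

coffee

With clues 1–3, juice is impossible for Amira's drink.
With clues 1–5, tea is impossible for Amira's drink.
That leaves coffee.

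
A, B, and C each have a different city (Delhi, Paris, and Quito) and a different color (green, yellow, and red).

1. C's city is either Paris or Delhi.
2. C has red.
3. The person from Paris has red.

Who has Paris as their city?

With clues 1–3, A and B are impossible for the one with city Paris.
That leaves C.

C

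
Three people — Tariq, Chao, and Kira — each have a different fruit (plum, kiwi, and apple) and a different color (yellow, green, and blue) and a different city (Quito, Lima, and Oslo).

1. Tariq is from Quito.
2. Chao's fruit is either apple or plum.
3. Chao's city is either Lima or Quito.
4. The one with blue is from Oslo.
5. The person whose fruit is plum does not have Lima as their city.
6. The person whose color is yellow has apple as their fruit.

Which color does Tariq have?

With clues 1–4, blue is impossible for Tariq's color.
With clues 1–6, yellow is impossible for Tariq's color.
That leaves green.

green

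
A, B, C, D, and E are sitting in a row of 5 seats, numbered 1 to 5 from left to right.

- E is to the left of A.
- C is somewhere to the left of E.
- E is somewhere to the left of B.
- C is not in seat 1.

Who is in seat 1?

With clue 1, A is ruled out for seat 1.
With clues 1–2, E is ruled out for seat 1.
With clues 1–3, B is ruled out for seat 1.
With clues 1–4, C is ruled out for seat 1.
So seat 1 is D.

D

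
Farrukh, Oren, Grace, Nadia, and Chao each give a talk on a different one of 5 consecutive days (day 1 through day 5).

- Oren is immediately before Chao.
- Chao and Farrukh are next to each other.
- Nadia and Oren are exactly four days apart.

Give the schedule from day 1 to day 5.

Oren, Chao, Farrukh, Grace, Nadia

From clue 1: Oren is in {1,2,3,4}.
From clues 1–2: Farrukh is in {3,4,5}.
From clues 1–3: Oren → day 1, Chao → day 2, Farrukh → day 3, Grace → day 4, Nadia → day 5.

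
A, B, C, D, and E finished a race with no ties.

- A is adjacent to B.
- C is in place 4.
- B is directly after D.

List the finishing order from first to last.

D, B, A, C, E

From clues 1–2: C → place 4.
From clues 1–3: D → place 1, B → place 2, A → place 3, E → place 5.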